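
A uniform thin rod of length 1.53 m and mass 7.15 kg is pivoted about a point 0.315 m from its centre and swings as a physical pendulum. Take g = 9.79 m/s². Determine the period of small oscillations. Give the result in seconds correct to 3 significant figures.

For a physical pendulum T = 2π√(I/(mgd)), with d = 0.3150 m from pivot to centre of mass.
I_cm = mL²/12 = 7.15 × 1.53²/12 = 1.395 kg·m²; I = I_cm + md² = 1.395 + 7.15 × 0.3150² = 2.104 kg·m².
T = 2π√(2.104/(7.15 × 9.79 × 0.3150)) = 1.94 s.

1.94 s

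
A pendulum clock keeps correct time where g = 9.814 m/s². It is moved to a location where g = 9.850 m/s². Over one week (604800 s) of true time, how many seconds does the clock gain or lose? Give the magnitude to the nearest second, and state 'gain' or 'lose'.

gain 1108 s

The clock's period scales as T ∝ 1/√g, so T'/T = √(9.814/9.850) = 0.998171.
In 604800 s of true time the clock registers 604800/0.998171 = 605908.3 s, so it gains 1108 s.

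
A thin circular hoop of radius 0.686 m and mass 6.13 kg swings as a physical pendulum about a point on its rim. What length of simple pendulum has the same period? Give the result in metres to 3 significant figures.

The equivalent simple-pendulum length is L_eq = I/(md), where I is about the pivot and d = 0.6860 m.
I_cm = mR² = 2.885 kg·m², so I = I_cm + md² = 2.885 + 2.885 = 5.770 kg·m².
L_eq = 5.770/(6.13 × 0.6860) = 1.37 m.

1.37 m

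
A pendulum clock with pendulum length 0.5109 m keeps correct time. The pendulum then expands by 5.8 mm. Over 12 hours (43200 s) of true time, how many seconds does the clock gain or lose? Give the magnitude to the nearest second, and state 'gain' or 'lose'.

lose 243 s

T ∝ √L, so T'/T = √(0.51670/0.5109) = 1.00566.
In 43200 s of true time the clock registers 43200/1.00566 = 42956.9 s, so it loses 243 s.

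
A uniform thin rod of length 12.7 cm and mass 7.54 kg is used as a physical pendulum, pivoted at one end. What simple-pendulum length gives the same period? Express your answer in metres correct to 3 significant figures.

The equivalent simple-pendulum length is L_eq = I/(md), where I is about the pivot and d = 0.06350 m.
I_cm = (1/12)mL² = 0.01013 kg·m², so I = I_cm + md² = 0.01013 + 0.03040 = 0.04054 kg·m².
L_eq = 0.04054/(7.54 × 0.06350) = 0.0847 m.

0.0847 m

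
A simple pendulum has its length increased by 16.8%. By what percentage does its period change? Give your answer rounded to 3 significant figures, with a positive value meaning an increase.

T ∝ √L, so T'/T = √(1.168) = 1.081.
Percentage change in T = (1.081 − 1) × 100% = 8.07%.

8.07%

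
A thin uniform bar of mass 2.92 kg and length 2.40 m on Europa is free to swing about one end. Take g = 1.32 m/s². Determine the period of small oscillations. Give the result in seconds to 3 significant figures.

For a physical pendulum T = 2π√(I/(mgd)), with d = 1.200 m from pivot to centre of mass.
I_cm = mL²/12 = 2.92 × 2.40²/12 = 1.402 kg·m²; I = I_cm + md² = 1.402 + 2.92 × 1.200² = 5.606 kg·m².
T = 2π√(5.606/(2.92 × 1.32 × 1.200)) = 6.92 s.

6.92 s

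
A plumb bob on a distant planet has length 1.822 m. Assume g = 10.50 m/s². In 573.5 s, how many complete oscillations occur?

219

T = 2π√(L/g) = 2π√(1.822/10.50) = 2.6173 s.
Number of complete oscillations = ⌊573.5/2.6173⌋ = ⌊219.12⌋ = 219.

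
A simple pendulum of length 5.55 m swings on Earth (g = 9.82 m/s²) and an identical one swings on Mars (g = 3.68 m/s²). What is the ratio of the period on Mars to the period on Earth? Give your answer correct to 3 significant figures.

T ∝ 1/√g, so T₂/T₁ = √(g₁/g₂) = √(9.82/3.68) = 1.63.

1.63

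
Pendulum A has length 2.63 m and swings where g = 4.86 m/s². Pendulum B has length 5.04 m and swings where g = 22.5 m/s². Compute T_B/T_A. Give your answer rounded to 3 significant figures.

T = 2π√(L/g), so T_B/T_A = √((L_B/g_B)/(L_A/g_A)) = √((5.04/22.5)/(2.63/4.86)) = 0.643.

0.643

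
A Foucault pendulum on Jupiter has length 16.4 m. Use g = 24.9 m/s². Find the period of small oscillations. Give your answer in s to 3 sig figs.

5.10 s

T = 2π√(L/g) = 2π√(16.4/24.9) = 2π × 0.8116 = 5.10 s.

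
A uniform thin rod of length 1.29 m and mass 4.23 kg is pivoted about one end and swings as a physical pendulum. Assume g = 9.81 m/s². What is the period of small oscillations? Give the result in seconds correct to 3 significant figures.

1.86 s

For a physical pendulum T = 2π√(I/(mgd)), with d = 0.6450 m from pivot to centre of mass.
I_cm = mL²/12 = 4.23 × 1.29²/12 = 0.5866 kg·m²; I = I_cm + md² = 0.5866 + 4.23 × 0.6450² = 2.346 kg·m².
T = 2π√(2.346/(4.23 × 9.81 × 0.6450)) = 1.86 s.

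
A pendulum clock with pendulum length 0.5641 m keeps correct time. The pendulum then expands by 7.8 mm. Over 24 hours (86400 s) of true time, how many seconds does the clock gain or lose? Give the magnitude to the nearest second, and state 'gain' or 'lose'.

lose 591 s

T ∝ √L, so T'/T = √(0.57190/0.5641) = 1.00689.
In 86400 s of true time the clock registers 86400/1.00689 = 85808.8 s, so it loses 591 s.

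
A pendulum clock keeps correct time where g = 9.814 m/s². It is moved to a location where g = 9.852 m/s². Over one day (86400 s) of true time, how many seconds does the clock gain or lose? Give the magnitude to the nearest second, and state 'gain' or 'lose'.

gain 167 s

The clock's period scales as T ∝ 1/√g, so T'/T = √(9.814/9.852) = 0.998070.
In 86400 s of true time the clock registers 86400/0.998070 = 86567.1 s, so it gains 167 s.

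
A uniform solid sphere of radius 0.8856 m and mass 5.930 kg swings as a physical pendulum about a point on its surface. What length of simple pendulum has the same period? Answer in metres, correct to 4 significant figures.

1.240 m

The equivalent simple-pendulum length is L_eq = I/(md), where I is about the pivot and d = 0.88560 m.
I_cm = (2/5)mR² = 1.8603 kg·m², so I = I_cm + md² = 1.8603 + 4.6508 = 6.5112 kg·m².
L_eq = 6.5112/(5.930 × 0.88560) = 1.240 m.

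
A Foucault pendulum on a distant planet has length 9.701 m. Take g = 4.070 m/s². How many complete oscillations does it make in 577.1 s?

T = 2π√(L/g) = 2π√(9.701/4.070) = 9.7004 s.
Number of complete oscillations = ⌊577.1/9.7004⌋ = ⌊59.492⌋ = 59.

59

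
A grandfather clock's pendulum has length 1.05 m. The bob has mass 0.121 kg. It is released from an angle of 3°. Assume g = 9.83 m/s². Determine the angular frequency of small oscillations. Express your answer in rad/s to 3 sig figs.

3.06 rad/s

ω = √(g/L) = √(9.83/1.05) = 3.06 rad/s.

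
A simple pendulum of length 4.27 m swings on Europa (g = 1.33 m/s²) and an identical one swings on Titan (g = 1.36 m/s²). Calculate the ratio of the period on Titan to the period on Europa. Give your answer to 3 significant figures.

0.989

T ∝ 1/√g, so T₂/T₁ = √(g₁/g₂) = √(1.33/1.36) = 0.989.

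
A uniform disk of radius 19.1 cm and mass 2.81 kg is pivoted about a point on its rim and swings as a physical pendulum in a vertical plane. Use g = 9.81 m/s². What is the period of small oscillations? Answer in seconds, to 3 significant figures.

1.07 s

I_cm = ½mr² = 0.05126 kg·m². The pivot is at distance d = 0.191 m from the centre of mass.
By the parallel-axis theorem, I = I_cm + md² = 0.05126 + 0.1025 = 0.1538 kg·m².
T = 2π√(I/(mgd)) = 2π√(0.1538/(2.81 × 9.81 × 0.191)) = 1.07 s.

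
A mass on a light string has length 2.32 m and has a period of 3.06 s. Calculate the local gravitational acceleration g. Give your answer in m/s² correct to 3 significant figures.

9.78 m/s²

From T = 2π√(L/g), g = 4π²L/T² = 4π² × 2.32/3.060² = 9.78 m/s².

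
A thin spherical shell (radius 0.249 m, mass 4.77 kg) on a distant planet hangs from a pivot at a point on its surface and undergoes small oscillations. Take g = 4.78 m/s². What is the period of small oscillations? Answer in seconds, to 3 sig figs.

1.85 s

I_cm = (2/3)mr² = 0.1972 kg·m². The pivot is at distance d = 0.249 m from the centre of mass.
By the parallel-axis theorem, I = I_cm + md² = 0.1972 + 0.2957 = 0.4929 kg·m².
T = 2π√(I/(mgd)) = 2π√(0.4929/(4.77 × 4.78 × 0.249)) = 1.85 s.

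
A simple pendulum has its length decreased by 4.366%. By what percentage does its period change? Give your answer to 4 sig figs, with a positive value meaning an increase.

T ∝ √L, so T'/T = √(0.95634) = 0.97793.
Percentage change in T = (0.97793 − 1) × 100% = -2.207%.

-2.207%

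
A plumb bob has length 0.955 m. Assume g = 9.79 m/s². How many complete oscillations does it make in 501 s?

T = 2π√(L/g) = 2π√(0.955/9.79) = 1.962 s.
Number of complete oscillations = ⌊501/1.962⌋ = ⌊255.3⌋ = 255.

255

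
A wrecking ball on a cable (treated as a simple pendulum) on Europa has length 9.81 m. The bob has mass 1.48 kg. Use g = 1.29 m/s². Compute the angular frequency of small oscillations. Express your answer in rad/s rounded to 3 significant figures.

ω = √(g/L) = √(1.29/9.81) = 0.363 rad/s.

0.363 rad/s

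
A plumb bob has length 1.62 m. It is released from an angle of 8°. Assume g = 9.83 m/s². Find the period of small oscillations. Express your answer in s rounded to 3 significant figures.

2.55 s

T = 2π√(L/g) = 2π√(1.62/9.83) = 2π × 0.4060 = 2.55 s.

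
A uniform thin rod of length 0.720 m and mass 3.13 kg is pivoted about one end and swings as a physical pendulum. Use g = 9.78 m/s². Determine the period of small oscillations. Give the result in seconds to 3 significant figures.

1.39 s

For a physical pendulum T = 2π√(I/(mgd)), with d = 0.3600 m from pivot to centre of mass.
I_cm = mL²/12 = 3.13 × 0.720²/12 = 0.1352 kg·m²; I = I_cm + md² = 0.1352 + 3.13 × 0.3600² = 0.5409 kg·m².
T = 2π√(0.5409/(3.13 × 9.78 × 0.3600)) = 1.39 s.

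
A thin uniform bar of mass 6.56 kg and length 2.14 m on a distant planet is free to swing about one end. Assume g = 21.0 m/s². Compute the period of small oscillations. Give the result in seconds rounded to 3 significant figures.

For a physical pendulum T = 2π√(I/(mgd)), with d = 1.070 m from pivot to centre of mass.
I_cm = mL²/12 = 6.56 × 2.14²/12 = 2.504 kg·m²; I = I_cm + md² = 2.504 + 6.56 × 1.070² = 10.01 kg·m².
T = 2π√(10.01/(6.56 × 21.0 × 1.070)) = 1.64 s.

1.64 s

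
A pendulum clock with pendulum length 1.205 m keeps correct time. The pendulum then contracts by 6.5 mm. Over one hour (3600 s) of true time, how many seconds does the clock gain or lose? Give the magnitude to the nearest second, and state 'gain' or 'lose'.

T ∝ √L, so T'/T = √(1.19850/1.205) = 0.997299.
In 3600 s of true time the clock registers 3600/0.997299 = 3609.7 s, so it gains 10 s.

gain 10 s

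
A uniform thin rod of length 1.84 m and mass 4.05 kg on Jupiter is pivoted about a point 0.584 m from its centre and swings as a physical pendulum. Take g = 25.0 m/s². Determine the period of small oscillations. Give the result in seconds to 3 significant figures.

For a physical pendulum T = 2π√(I/(mgd)), with d = 0.5840 m from pivot to centre of mass.
I_cm = mL²/12 = 4.05 × 1.84²/12 = 1.143 kg·m²; I = I_cm + md² = 1.143 + 4.05 × 0.5840² = 2.524 kg·m².
T = 2π√(2.524/(4.05 × 25.0 × 0.5840)) = 1.30 s.

1.30 s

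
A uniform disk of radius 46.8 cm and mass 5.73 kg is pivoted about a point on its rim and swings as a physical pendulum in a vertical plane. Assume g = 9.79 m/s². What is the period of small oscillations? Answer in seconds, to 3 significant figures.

1.68 s

I_cm = ½mr² = 0.6275 kg·m². The pivot is at distance d = 0.468 m from the centre of mass.
By the parallel-axis theorem, I = I_cm + md² = 0.6275 + 1.255 = 1.883 kg·m².
T = 2π√(I/(mgd)) = 2π√(1.883/(5.73 × 9.79 × 0.468)) = 1.68 s.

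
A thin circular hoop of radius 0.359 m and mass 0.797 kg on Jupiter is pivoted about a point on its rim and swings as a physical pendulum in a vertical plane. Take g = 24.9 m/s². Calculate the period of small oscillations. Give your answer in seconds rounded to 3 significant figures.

I_cm = mr² = 0.1027 kg·m². The pivot is at distance d = 0.359 m from the centre of mass.
By the parallel-axis theorem, I = I_cm + md² = 0.1027 + 0.1027 = 0.2054 kg·m².
T = 2π√(I/(mgd)) = 2π√(0.2054/(0.797 × 24.9 × 0.359)) = 1.07 s.

1.07 s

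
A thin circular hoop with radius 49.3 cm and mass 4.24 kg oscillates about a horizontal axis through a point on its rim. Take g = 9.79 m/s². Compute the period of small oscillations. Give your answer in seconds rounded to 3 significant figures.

1.99 s

I_cm = mr² = 1.031 kg·m². The pivot is at distance d = 0.493 m from the centre of mass.
By the parallel-axis theorem, I = I_cm + md² = 1.031 + 1.031 = 2.061 kg·m².
T = 2π√(I/(mgd)) = 2π√(2.061/(4.24 × 9.79 × 0.493)) = 1.99 s.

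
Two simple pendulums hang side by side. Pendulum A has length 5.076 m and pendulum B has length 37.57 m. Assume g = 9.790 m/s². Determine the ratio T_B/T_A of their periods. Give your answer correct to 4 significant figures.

2.721

T ∝ √L, so T_B/T_A = √(L_B/L_A) = √(37.57/5.076) = 2.721.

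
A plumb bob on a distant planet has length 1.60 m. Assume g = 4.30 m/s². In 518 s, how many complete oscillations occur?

T = 2π√(L/g) = 2π√(1.60/4.30) = 3.833 s.
Number of complete oscillations = ⌊518/3.833⌋ = ⌊135.2⌋ = 135.

135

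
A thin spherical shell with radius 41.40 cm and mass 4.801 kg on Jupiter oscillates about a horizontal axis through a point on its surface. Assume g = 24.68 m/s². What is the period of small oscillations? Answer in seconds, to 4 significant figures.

I_cm = (2/3)mr² = 0.54858 kg·m². The pivot is at distance d = 0.4140 m from the centre of mass.
By the parallel-axis theorem, I = I_cm + md² = 0.54858 + 0.82287 = 1.3715 kg·m².
T = 2π√(I/(mgd)) = 2π√(1.3715/(4.801 × 24.68 × 0.4140)) = 1.051 s.

1.051 s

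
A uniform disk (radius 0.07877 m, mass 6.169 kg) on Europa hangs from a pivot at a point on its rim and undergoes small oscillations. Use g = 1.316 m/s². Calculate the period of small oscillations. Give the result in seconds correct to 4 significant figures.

1.883 s

I_cm = ½mr² = 0.019138 kg·m². The pivot is at distance d = 0.07877 m from the centre of mass.
By the parallel-axis theorem, I = I_cm + md² = 0.019138 + 0.038277 = 0.057415 kg·m².
T = 2π√(I/(mgd)) = 2π√(0.057415/(6.169 × 1.316 × 0.07877)) = 1.883 s.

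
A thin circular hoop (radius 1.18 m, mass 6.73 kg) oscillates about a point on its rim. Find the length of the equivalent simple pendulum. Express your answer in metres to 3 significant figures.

2.36 m

The equivalent simple-pendulum length is L_eq = I/(md), where I is about the pivot and d = 1.180 m.
I_cm = mR² = 9.371 kg·m², so I = I_cm + md² = 9.371 + 9.371 = 18.74 kg·m².
L_eq = 18.74/(6.73 × 1.180) = 2.36 m.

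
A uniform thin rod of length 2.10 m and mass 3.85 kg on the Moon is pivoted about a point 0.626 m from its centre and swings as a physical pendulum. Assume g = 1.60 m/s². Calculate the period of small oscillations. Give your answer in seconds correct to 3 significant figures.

5.47 s

For a physical pendulum T = 2π√(I/(mgd)), with d = 0.6260 m from pivot to centre of mass.
I_cm = mL²/12 = 3.85 × 2.10²/12 = 1.415 kg·m²; I = I_cm + md² = 1.415 + 3.85 × 0.6260² = 2.924 kg·m².
T = 2π√(2.924/(3.85 × 1.60 × 0.6260)) = 5.47 s.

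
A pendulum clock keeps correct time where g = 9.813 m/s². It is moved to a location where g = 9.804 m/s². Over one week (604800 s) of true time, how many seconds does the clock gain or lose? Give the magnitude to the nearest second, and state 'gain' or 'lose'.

The clock's period scales as T ∝ 1/√g, so T'/T = √(9.813/9.804) = 1.00046.
In 604800 s of true time the clock registers 604800/1.00046 = 604522.6 s, so it loses 277 s.

lose 277 s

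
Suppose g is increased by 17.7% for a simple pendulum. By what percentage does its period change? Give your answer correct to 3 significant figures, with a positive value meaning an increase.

T ∝ 1/√g, so T'/T = 1/√(1.177) = 0.9217.
Percentage change in T = (0.9217 − 1) × 100% = -7.83%.

-7.83%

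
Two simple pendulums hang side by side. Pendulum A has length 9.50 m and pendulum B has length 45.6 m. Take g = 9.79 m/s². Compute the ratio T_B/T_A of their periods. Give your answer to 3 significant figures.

2.19

T ∝ √L, so T_B/T_A = √(L_B/L_A) = √(45.6/9.50) = 2.19.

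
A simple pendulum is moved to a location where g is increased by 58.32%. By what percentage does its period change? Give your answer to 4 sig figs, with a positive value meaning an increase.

-20.52%

T ∝ 1/√g, so T'/T = 1/√(1.5832) = 0.79475.
Percentage change in T = (0.79475 − 1) × 100% = -20.52%.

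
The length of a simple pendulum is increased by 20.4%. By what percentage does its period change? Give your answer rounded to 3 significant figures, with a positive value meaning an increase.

T ∝ √L, so T'/T = √(1.204) = 1.097.
Percentage change in T = (1.097 − 1) × 100% = 9.73%.

9.73%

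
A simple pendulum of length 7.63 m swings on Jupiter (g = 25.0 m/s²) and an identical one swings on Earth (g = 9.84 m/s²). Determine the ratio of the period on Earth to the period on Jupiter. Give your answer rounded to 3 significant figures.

1.59

T ∝ 1/√g, so T₂/T₁ = √(g₁/g₂) = √(25.0/9.84) = 1.59.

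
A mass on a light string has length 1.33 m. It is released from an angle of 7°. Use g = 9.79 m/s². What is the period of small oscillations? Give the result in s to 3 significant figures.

2.32 s

T = 2π√(L/g) = 2π√(1.33/9.79) = 2π × 0.3686 = 2.32 s.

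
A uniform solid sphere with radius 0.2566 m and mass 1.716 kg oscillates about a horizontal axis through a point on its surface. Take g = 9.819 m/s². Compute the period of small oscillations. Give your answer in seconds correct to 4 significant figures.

1.202 s

I_cm = (2/5)mr² = 0.045195 kg·m². The pivot is at distance d = 0.2566 m from the centre of mass.
By the parallel-axis theorem, I = I_cm + md² = 0.045195 + 0.11299 = 0.15818 kg·m².
T = 2π√(I/(mgd)) = 2π√(0.15818/(1.716 × 9.819 × 0.2566)) = 1.202 s.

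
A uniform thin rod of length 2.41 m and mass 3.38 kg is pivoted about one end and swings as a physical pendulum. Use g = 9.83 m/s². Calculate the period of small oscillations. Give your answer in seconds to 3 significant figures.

For a physical pendulum T = 2π√(I/(mgd)), with d = 1.205 m from pivot to centre of mass.
I_cm = mL²/12 = 3.38 × 2.41²/12 = 1.636 kg·m²; I = I_cm + md² = 1.636 + 3.38 × 1.205² = 6.544 kg·m².
T = 2π√(6.544/(3.38 × 9.83 × 1.205)) = 2.54 s.

2.54 s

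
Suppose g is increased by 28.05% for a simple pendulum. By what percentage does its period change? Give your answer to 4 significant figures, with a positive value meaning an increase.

T ∝ 1/√g, so T'/T = 1/√(1.2805) = 0.88371.
Percentage change in T = (0.88371 − 1) × 100% = -11.63%.

-11.63%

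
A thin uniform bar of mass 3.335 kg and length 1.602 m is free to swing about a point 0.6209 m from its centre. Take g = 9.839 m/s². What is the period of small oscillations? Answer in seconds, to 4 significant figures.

1.968 s

For a physical pendulum T = 2π√(I/(mgd)), with d = 0.62090 m from pivot to centre of mass.
I_cm = mL²/12 = 3.335 × 1.602²/12 = 0.71325 kg·m²; I = I_cm + md² = 0.71325 + 3.335 × 0.62090² = 1.9989 kg·m².
T = 2π√(1.9989/(3.335 × 9.839 × 0.62090)) = 1.968 s.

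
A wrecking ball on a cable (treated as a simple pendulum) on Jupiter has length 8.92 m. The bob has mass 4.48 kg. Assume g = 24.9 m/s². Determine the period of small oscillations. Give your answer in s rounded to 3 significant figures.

T = 2π√(L/g) = 2π√(8.92/24.9) = 2π × 0.5985 = 3.76 s.

3.76 s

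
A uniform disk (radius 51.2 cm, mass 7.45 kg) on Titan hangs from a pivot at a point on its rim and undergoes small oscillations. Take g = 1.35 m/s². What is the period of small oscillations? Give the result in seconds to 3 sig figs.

I_cm = ½mr² = 0.9765 kg·m². The pivot is at distance d = 0.512 m from the centre of mass.
By the parallel-axis theorem, I = I_cm + md² = 0.9765 + 1.953 = 2.929 kg·m².
T = 2π√(I/(mgd)) = 2π√(2.929/(7.45 × 1.35 × 0.512)) = 4.74 s.

4.74 s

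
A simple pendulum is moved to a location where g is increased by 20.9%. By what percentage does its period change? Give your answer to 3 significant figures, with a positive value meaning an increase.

-9.05%

T ∝ 1/√g, so T'/T = 1/√(1.209) = 0.9095.
Percentage change in T = (0.9095 − 1) × 100% = -9.05%.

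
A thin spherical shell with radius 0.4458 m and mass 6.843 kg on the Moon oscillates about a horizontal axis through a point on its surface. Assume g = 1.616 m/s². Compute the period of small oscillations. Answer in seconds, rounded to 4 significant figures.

4.260 s

I_cm = (2/3)mr² = 0.90664 kg·m². The pivot is at distance d = 0.4458 m from the centre of mass.
By the parallel-axis theorem, I = I_cm + md² = 0.90664 + 1.3600 = 2.2666 kg·m².
T = 2π√(I/(mgd)) = 2π√(2.2666/(6.843 × 1.616 × 0.4458)) = 4.260 s.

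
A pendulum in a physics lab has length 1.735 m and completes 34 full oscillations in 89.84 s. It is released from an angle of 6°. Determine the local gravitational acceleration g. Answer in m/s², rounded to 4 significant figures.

T = 89.84/34 = 2.6424 s.
From T = 2π√(L/g), g = 4π²L/T² = 4π² × 1.735/2.6424² = 9.810 m/s².

9.810 m/s²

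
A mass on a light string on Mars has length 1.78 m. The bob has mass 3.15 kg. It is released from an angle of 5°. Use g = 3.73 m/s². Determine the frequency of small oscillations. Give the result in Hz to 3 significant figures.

T = 2π√(L/g) = 2π√(1.78/3.73) = 4.340 s, so f = 1/T = 0.230 Hz.

0.230 Hz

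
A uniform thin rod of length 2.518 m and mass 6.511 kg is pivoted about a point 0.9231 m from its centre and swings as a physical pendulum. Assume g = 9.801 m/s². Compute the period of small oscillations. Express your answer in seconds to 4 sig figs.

For a physical pendulum T = 2π√(I/(mgd)), with d = 0.92310 m from pivot to centre of mass.
I_cm = mL²/12 = 6.511 × 2.518²/12 = 3.4402 kg·m²; I = I_cm + md² = 3.4402 + 6.511 × 0.92310² = 8.9883 kg·m².
T = 2π√(8.9883/(6.511 × 9.801 × 0.92310)) = 2.454 s.

2.454 s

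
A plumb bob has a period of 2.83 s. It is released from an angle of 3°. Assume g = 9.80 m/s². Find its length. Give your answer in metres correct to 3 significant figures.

1.99 m

From T = 2π√(L/g), L = gT²/(4π²) = 9.80 × 2.830²/(4π²) = 1.99 m.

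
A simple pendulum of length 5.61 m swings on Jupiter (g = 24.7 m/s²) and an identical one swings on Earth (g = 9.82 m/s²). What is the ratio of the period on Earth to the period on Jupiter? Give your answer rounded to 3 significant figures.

1.59

T ∝ 1/√g, so T₂/T₁ = √(g₁/g₂) = √(24.7/9.82) = 1.59.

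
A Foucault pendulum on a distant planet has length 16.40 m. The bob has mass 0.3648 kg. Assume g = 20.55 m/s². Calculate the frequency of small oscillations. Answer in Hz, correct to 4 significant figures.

0.1782 Hz

T = 2π√(L/g) = 2π√(16.40/20.55) = 5.6130 s, so f = 1/T = 0.1782 Hz.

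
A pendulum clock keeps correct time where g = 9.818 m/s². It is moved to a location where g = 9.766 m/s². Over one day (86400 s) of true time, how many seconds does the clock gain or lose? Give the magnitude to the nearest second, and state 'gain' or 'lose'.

The clock's period scales as T ∝ 1/√g, so T'/T = √(9.818/9.766) = 1.00266.
In 86400 s of true time the clock registers 86400/1.00266 = 86170.9 s, so it loses 229 s.

lose 229 s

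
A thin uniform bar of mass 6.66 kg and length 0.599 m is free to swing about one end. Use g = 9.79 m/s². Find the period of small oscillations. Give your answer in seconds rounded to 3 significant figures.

For a physical pendulum T = 2π√(I/(mgd)), with d = 0.2995 m from pivot to centre of mass.
I_cm = mL²/12 = 6.66 × 0.599²/12 = 0.1991 kg·m²; I = I_cm + md² = 0.1991 + 6.66 × 0.2995² = 0.7965 kg·m².
T = 2π√(0.7965/(6.66 × 9.79 × 0.2995)) = 1.27 s.

1.27 s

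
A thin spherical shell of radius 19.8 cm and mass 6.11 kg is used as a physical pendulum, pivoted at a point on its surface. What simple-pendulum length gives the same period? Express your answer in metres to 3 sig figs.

The equivalent simple-pendulum length is L_eq = I/(md), where I is about the pivot and d = 0.1980 m.
I_cm = (2/3)mR² = 0.1597 kg·m², so I = I_cm + md² = 0.1597 + 0.2395 = 0.3992 kg·m².
L_eq = 0.3992/(6.11 × 0.1980) = 0.330 m.

0.330 m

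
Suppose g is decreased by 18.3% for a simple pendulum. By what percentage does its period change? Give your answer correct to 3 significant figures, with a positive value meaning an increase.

T ∝ 1/√g, so T'/T = 1/√(0.8170) = 1.106.
Percentage change in T = (1.106 − 1) × 100% = 10.6%.

10.6%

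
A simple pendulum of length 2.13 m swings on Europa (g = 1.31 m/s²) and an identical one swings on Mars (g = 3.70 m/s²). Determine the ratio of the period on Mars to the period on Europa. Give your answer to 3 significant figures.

T ∝ 1/√g, so T₂/T₁ = √(g₁/g₂) = √(1.31/3.70) = 0.595.

0.595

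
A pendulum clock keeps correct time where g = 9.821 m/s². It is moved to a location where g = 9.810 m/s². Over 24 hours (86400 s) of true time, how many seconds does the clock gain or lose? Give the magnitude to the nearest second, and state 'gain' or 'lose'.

The clock's period scales as T ∝ 1/√g, so T'/T = √(9.821/9.810) = 1.00056.
In 86400 s of true time the clock registers 86400/1.00056 = 86351.6 s, so it loses 48 s.

lose 48 s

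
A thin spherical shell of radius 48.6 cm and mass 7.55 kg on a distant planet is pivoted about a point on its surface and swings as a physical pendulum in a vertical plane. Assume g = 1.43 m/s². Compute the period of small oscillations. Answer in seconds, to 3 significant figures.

4.73 s

I_cm = (2/3)mr² = 1.189 kg·m². The pivot is at distance d = 0.486 m from the centre of mass.
By the parallel-axis theorem, I = I_cm + md² = 1.189 + 1.783 = 2.972 kg·m².
T = 2π√(I/(mgd)) = 2π√(2.972/(7.55 × 1.43 × 0.486)) = 4.73 s.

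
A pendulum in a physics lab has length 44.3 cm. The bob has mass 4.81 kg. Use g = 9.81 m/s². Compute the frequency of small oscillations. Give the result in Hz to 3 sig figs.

T = 2π√(L/g) = 2π√(0.443/9.81) = 1.335 s, so f = 1/T = 0.749 Hz.

0.749 Hz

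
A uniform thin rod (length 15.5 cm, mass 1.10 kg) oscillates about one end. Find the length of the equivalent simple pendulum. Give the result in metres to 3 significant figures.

The equivalent simple-pendulum length is L_eq = I/(md), where I is about the pivot and d = 0.07750 m.
I_cm = (1/12)mL² = 0.002202 kg·m², so I = I_cm + md² = 0.002202 + 0.006607 = 0.008809 kg·m².
L_eq = 0.008809/(1.10 × 0.07750) = 0.103 m.

0.103 m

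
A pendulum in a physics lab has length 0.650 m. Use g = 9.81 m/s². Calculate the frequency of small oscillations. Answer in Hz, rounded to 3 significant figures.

0.618 Hz

T = 2π√(L/g) = 2π√(0.650/9.81) = 1.617 s, so f = 1/T = 0.618 Hz.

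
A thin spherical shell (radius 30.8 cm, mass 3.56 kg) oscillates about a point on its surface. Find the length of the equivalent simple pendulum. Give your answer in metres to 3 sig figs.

0.513 m

The equivalent simple-pendulum length is L_eq = I/(md), where I is about the pivot and d = 0.3080 m.
I_cm = (2/3)mR² = 0.2251 kg·m², so I = I_cm + md² = 0.2251 + 0.3377 = 0.5629 kg·m².
L_eq = 0.5629/(3.56 × 0.3080) = 0.513 m.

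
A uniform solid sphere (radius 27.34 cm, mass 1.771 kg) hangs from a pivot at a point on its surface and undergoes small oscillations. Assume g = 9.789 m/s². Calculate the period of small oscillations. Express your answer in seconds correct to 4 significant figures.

I_cm = (2/5)mr² = 0.052951 kg·m². The pivot is at distance d = 0.2734 m from the centre of mass.
By the parallel-axis theorem, I = I_cm + md² = 0.052951 + 0.13238 = 0.18533 kg·m².
T = 2π√(I/(mgd)) = 2π√(0.18533/(1.771 × 9.789 × 0.2734)) = 1.242 s.

1.242 s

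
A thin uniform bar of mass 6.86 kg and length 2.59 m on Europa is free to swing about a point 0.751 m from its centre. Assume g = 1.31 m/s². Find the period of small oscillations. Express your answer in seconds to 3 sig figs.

6.71 s

For a physical pendulum T = 2π√(I/(mgd)), with d = 0.7510 m from pivot to centre of mass.
I_cm = mL²/12 = 6.86 × 2.59²/12 = 3.835 kg·m²; I = I_cm + md² = 3.835 + 6.86 × 0.7510² = 7.704 kg·m².
T = 2π√(7.704/(6.86 × 1.31 × 0.7510)) = 6.71 s.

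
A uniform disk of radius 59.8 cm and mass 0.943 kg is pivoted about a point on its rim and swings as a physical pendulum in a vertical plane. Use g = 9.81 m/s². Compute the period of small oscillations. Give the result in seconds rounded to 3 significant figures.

I_cm = ½mr² = 0.1686 kg·m². The pivot is at distance d = 0.598 m from the centre of mass.
By the parallel-axis theorem, I = I_cm + md² = 0.1686 + 0.3372 = 0.5058 kg·m².
T = 2π√(I/(mgd)) = 2π√(0.5058/(0.943 × 9.81 × 0.598)) = 1.90 s.

1.90 s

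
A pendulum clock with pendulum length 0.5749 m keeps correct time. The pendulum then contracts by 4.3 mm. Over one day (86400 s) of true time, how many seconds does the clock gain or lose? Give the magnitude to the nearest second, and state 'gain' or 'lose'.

T ∝ √L, so T'/T = √(0.57060/0.5749) = 0.996253.
In 86400 s of true time the clock registers 86400/0.996253 = 86724.9 s, so it gains 325 s.

gain 325 s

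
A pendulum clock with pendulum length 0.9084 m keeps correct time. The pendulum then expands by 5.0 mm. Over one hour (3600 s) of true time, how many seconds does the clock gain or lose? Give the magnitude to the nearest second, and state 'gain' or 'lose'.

T ∝ √L, so T'/T = √(0.91340/0.9084) = 1.00275.
In 3600 s of true time the clock registers 3600/1.00275 = 3590.1 s, so it loses 10 s.

lose 10 s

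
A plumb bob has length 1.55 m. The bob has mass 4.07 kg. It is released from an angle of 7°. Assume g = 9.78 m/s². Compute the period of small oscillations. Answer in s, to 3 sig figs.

2.50 s

T = 2π√(L/g) = 2π√(1.55/9.78) = 2π × 0.3981 = 2.50 s.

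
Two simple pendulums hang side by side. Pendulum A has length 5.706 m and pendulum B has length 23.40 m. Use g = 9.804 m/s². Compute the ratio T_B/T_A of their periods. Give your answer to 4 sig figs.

2.025

T ∝ √L, so T_B/T_A = √(L_B/L_A) = √(23.40/5.706) = 2.025.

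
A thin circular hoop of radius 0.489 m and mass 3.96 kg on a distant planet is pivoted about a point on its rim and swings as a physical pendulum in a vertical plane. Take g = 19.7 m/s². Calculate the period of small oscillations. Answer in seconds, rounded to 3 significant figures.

I_cm = mr² = 0.9469 kg·m². The pivot is at distance d = 0.489 m from the centre of mass.
By the parallel-axis theorem, I = I_cm + md² = 0.9469 + 0.9469 = 1.894 kg·m².
T = 2π√(I/(mgd)) = 2π√(1.894/(3.96 × 19.7 × 0.489)) = 1.40 s.

1.40 s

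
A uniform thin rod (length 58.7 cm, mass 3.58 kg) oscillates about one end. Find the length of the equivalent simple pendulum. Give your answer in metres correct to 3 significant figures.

The equivalent simple-pendulum length is L_eq = I/(md), where I is about the pivot and d = 0.2935 m.
I_cm = (1/12)mL² = 0.1028 kg·m², so I = I_cm + md² = 0.1028 + 0.3084 = 0.4112 kg·m².
L_eq = 0.4112/(3.58 × 0.2935) = 0.391 m.

0.391 m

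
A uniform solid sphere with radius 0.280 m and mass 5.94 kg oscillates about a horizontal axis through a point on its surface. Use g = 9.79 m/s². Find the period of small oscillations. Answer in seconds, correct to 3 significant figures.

1.26 s

I_cm = (2/5)mr² = 0.1863 kg·m². The pivot is at distance d = 0.280 m from the centre of mass.
By the parallel-axis theorem, I = I_cm + md² = 0.1863 + 0.4657 = 0.6520 kg·m².
T = 2π√(I/(mgd)) = 2π√(0.6520/(5.94 × 9.79 × 0.280)) = 1.26 s.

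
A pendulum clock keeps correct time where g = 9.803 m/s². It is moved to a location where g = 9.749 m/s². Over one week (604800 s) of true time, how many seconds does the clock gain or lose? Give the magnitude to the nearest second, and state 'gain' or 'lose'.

The clock's period scales as T ∝ 1/√g, so T'/T = √(9.803/9.749) = 1.00277.
In 604800 s of true time the clock registers 604800/1.00277 = 603131.9 s, so it loses 1668 s.

lose 1668 s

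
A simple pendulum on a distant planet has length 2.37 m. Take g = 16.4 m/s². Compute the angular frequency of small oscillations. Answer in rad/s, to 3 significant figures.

2.63 rad/s

ω = √(g/L) = √(16.4/2.37) = 2.63 rad/s.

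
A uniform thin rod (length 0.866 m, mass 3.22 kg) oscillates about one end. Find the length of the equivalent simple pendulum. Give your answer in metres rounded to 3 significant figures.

0.577 m

The equivalent simple-pendulum length is L_eq = I/(md), where I is about the pivot and d = 0.4330 m.
I_cm = (1/12)mL² = 0.2012 kg·m², so I = I_cm + md² = 0.2012 + 0.6037 = 0.8050 kg·m².
L_eq = 0.8050/(3.22 × 0.4330) = 0.577 m.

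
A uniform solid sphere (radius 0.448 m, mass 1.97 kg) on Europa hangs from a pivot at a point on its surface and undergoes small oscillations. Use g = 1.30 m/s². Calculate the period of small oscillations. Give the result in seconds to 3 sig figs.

I_cm = (2/5)mr² = 0.1582 kg·m². The pivot is at distance d = 0.448 m from the centre of mass.
By the parallel-axis theorem, I = I_cm + md² = 0.1582 + 0.3954 = 0.5535 kg·m².
T = 2π√(I/(mgd)) = 2π√(0.5535/(1.97 × 1.30 × 0.448)) = 4.36 s.

4.36 s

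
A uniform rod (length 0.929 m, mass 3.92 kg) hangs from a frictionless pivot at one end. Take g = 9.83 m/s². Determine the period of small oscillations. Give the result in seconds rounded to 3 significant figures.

1.58 s

For a physical pendulum T = 2π√(I/(mgd)), with d = 0.4645 m from pivot to centre of mass.
I_cm = mL²/12 = 3.92 × 0.929²/12 = 0.2819 kg·m²; I = I_cm + md² = 0.2819 + 3.92 × 0.4645² = 1.128 kg·m².
T = 2π√(1.128/(3.92 × 9.83 × 0.4645)) = 1.58 s.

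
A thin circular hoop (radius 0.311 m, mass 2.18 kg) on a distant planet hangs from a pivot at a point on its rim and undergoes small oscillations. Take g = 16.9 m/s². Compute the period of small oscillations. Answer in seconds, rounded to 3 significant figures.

1.21 s

I_cm = mr² = 0.2109 kg·m². The pivot is at distance d = 0.311 m from the centre of mass.
By the parallel-axis theorem, I = I_cm + md² = 0.2109 + 0.2109 = 0.4217 kg·m².
T = 2π√(I/(mgd)) = 2π√(0.4217/(2.18 × 16.9 × 0.311)) = 1.21 s.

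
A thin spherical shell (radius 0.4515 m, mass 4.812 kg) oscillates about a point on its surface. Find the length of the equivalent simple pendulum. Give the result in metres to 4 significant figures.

0.7525 m

The equivalent simple-pendulum length is L_eq = I/(md), where I is about the pivot and d = 0.45150 m.
I_cm = (2/3)mR² = 0.65396 kg·m², so I = I_cm + md² = 0.65396 + 0.98094 = 1.6349 kg·m².
L_eq = 1.6349/(4.812 × 0.45150) = 0.7525 m.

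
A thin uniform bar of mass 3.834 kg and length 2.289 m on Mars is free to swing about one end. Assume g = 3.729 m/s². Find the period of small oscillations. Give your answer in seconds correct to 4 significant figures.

4.019 s

For a physical pendulum T = 2π√(I/(mgd)), with d = 1.1445 m from pivot to centre of mass.
I_cm = mL²/12 = 3.834 × 2.289²/12 = 1.6740 kg·m²; I = I_cm + md² = 1.6740 + 3.834 × 1.1445² = 6.6961 kg·m².
T = 2π√(6.6961/(3.834 × 3.729 × 1.1445)) = 4.019 s.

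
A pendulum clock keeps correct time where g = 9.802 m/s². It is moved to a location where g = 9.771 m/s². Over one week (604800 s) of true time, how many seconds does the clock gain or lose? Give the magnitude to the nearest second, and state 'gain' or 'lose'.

lose 957 s

The clock's period scales as T ∝ 1/√g, so T'/T = √(9.802/9.771) = 1.00159.
In 604800 s of true time the clock registers 604800/1.00159 = 603842.9 s, so it loses 957 s.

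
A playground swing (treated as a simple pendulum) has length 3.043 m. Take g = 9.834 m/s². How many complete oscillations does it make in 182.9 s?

52

T = 2π√(L/g) = 2π√(3.043/9.834) = 3.4951 s.
Number of complete oscillations = ⌊182.9/3.4951⌋ = ⌊52.330⌋ = 52.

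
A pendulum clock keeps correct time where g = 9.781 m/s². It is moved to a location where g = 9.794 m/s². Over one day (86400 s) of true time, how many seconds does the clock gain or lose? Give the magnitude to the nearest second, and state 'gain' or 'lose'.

gain 57 s

The clock's period scales as T ∝ 1/√g, so T'/T = √(9.781/9.794) = 0.999336.
In 86400 s of true time the clock registers 86400/0.999336 = 86457.4 s, so it gains 57 s.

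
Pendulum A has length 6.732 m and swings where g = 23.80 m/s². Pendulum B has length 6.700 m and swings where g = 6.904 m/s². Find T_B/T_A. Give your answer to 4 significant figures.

T = 2π√(L/g), so T_B/T_A = √((L_B/g_B)/(L_A/g_A)) = √((6.700/6.904)/(6.732/23.80)) = 1.852.

1.852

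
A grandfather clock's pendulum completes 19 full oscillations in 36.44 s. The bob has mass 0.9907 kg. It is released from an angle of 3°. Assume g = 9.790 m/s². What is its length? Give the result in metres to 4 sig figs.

0.9122 m

T = 36.44/19 = 1.9179 s.
From T = 2π√(L/g), L = gT²/(4π²) = 9.790 × 1.9179²/(4π²) = 0.9122 m.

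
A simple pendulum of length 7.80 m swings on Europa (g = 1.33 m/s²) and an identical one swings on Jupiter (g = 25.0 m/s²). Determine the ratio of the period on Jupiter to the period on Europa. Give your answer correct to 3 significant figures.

0.231

T ∝ 1/√g, so T₂/T₁ = √(g₁/g₂) = √(1.33/25.0) = 0.231.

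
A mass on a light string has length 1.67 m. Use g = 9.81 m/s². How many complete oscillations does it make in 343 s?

132

T = 2π√(L/g) = 2π√(1.67/9.81) = 2.592 s.
Number of complete oscillations = ⌊343/2.592⌋ = ⌊132.3⌋ = 132.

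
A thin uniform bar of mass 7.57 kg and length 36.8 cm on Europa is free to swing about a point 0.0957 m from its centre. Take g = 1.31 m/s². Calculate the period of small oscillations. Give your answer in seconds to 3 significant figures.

2.54 s

For a physical pendulum T = 2π√(I/(mgd)), with d = 0.09570 m from pivot to centre of mass.
I_cm = mL²/12 = 7.57 × 0.368²/12 = 0.08543 kg·m²; I = I_cm + md² = 0.08543 + 7.57 × 0.09570² = 0.1548 kg·m².
T = 2π√(0.1548/(7.57 × 1.31 × 0.09570)) = 2.54 s.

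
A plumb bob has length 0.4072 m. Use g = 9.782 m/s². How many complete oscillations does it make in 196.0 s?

152

T = 2π√(L/g) = 2π√(0.4072/9.782) = 1.2819 s.
Number of complete oscillations = ⌊196.0/1.2819⌋ = ⌊152.89⌋ = 152.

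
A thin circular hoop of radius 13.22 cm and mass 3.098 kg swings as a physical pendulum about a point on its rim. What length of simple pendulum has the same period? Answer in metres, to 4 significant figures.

0.2644 m

The equivalent simple-pendulum length is L_eq = I/(md), where I is about the pivot and d = 0.13220 m.
I_cm = mR² = 0.054143 kg·m², so I = I_cm + md² = 0.054143 + 0.054143 = 0.10829 kg·m².
L_eq = 0.10829/(3.098 × 0.13220) = 0.2644 m.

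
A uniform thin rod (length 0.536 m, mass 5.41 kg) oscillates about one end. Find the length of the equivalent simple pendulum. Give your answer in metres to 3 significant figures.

The equivalent simple-pendulum length is L_eq = I/(md), where I is about the pivot and d = 0.2680 m.
I_cm = (1/12)mL² = 0.1295 kg·m², so I = I_cm + md² = 0.1295 + 0.3886 = 0.5181 kg·m².
L_eq = 0.5181/(5.41 × 0.2680) = 0.357 m.

0.357 m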